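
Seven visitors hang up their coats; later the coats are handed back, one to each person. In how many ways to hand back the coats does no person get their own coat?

1854

!7 = 7! · Σ_{k=0}^{7} (-1)^k/k!
= 7! - 7!/1! + 7!/2! - 7!/3! + 7!/4! - 7!/5! + 7!/6! - 7!/7!
= 5040 - 5040 + 2520 - 840 + 210 - 42 + 7 - 1
= 1854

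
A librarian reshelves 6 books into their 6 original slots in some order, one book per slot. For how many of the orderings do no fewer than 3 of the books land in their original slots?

56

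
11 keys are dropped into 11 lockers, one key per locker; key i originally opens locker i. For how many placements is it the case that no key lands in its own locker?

14684570

Recurrence: !11 = 10·(!10 + !9).
!11 = 10·(1334961 + 133496) = 10·1468457 = 14684570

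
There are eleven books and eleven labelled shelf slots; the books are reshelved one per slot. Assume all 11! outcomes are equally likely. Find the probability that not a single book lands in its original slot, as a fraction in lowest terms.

1468457/3991680

Favorable outcomes: !11 = 14684570.
Total outcomes: 11! = 39916800.
Probability = 14684570/39916800 = 1468457/3991680.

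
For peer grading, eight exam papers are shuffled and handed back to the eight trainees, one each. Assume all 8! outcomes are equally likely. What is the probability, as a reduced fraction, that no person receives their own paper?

2119/5760

Favorable outcomes: !8 = 14833.
Total outcomes: 8! = 40320.
Probability = 14833/40320 = 2119/5760.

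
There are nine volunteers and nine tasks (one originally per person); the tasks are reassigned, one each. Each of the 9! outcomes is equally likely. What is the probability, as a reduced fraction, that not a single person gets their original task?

16687/45360

Favorable outcomes: !9 = 133496.
Total outcomes: 9! = 362880.
Probability = 133496/362880 = 16687/45360.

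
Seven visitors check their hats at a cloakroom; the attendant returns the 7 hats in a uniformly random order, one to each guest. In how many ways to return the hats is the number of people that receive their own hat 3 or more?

407

Sum C(7,i)·!(7-i) for i = 3..7:
  i=3: C(7,3)·!4 = 35·9 = 315
  i=4: C(7,4)·!3 = 35·2 = 70
  i=5: C(7,5)·!2 = 21·1 = 21
  i=6: C(7,6)·!1 = 7·0 = 0
  i=7: C(7,7)·!0 = 1·1 = 1
Total = 407.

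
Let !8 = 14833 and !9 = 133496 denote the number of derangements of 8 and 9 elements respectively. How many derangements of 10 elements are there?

!10 = (10-1)·(!9 + !8) = 9·(133496 + 14833) = 9·148329 = 1334961.

1334961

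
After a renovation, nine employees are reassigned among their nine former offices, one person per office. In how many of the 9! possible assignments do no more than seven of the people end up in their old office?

# with exactly i fixed is C(9,i)·!(9-i); sum over i=0..7:
  i=0: C(9,0)·!9 = 1·133496 = 133496
  i=1: C(9,1)·!8 = 9·14833 = 133497
  i=2: C(9,2)·!7 = 36·1854 = 66744
  i=3: C(9,3)·!6 = 84·265 = 22260
  i=4: C(9,4)·!5 = 126·44 = 5544
  i=5: C(9,5)·!4 = 126·9 = 1134
  i=6: C(9,6)·!3 = 84·2 = 168
  i=7: C(9,7)·!2 = 36·1 = 36
Total = 362879.

362879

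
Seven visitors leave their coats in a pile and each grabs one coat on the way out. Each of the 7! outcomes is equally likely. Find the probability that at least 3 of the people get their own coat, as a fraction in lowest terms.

407/5040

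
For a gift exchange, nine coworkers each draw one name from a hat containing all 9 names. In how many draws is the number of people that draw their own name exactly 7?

Pick the 7 fixed positions: C(9,7) = 36 ways.
The other 2 form a derangement: !2 = 1.
Total: 36 × 1 = 36.

36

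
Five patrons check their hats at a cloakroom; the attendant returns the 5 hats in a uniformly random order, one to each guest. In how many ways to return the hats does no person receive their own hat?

44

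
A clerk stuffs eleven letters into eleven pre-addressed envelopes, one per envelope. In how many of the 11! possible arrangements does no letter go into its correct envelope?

14684570

!11 = 11! · Σ_{k=0}^{11} (-1)^k/k!
= 11! - 11!/1! + 11!/2! - 11!/3! + 11!/4! - 11!/5! + 11!/6! - 11!/7! + 11!/8! - 11!/9! + 11!/10! - 11!/11!
= 39916800 - 39916800 + 19958400 - 6652800 + 1663200 - 332640 + 55440 - 7920 + 990 - 110 + 11 - 1
= 14684570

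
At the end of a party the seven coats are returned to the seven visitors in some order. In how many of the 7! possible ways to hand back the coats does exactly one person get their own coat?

1855

Choose which one of the 7 is fixed: C(7,1) = 7.
The remaining 6 must be deranged: !6 = 265.
Total: 7 × 265 = 1855.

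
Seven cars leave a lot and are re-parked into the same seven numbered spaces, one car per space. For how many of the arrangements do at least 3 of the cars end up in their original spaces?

407

Sum C(7,i)·!(7-i) for i = 3..7:
  i=3: C(7,3)·!4 = 35·9 = 315
  i=4: C(7,4)·!3 = 35·2 = 70
  i=5: C(7,5)·!2 = 21·1 = 21
  i=6: C(7,6)·!1 = 7·0 = 0
  i=7: C(7,7)·!0 = 1·1 = 1
Total = 407.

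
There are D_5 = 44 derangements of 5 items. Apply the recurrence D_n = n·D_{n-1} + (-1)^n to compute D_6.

265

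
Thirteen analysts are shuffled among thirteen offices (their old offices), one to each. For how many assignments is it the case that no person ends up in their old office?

!13 = 13! · Σ_{k=0}^{13} (-1)^k/k!
= 13! - 13!/1! + 13!/2! - 13!/3! + 13!/4! - 13!/5! + 13!/6! - 13!/7! + 13!/8! - 13!/9! + 13!/10! - 13!/11! + 13!/12! - 13!/13!
= 6227020800 - 6227020800 + 3113510400 - 1037836800 + 259459200 - 51891840 + 8648640 - 1235520 + 154440 - 17160 + 1716 - 156 + 13 - 1
= 2290792932

2290792932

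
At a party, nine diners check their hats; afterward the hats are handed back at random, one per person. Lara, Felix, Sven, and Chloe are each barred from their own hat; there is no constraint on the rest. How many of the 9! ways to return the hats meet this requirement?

229080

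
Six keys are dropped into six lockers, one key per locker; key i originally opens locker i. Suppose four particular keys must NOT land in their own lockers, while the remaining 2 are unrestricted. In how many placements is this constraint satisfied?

362

Inclusion-exclusion on the 4 forbidden self-matches:
Σ_{j=0}^{4} (-1)^j C(4,j)(6-j)!
= C(4,0)·6! - C(4,1)·5! + C(4,2)·4! - C(4,3)·3! + C(4,4)·2!
= 720 - 480 + 144 - 24 + 2
= 362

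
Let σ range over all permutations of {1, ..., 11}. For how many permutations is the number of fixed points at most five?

39893116

Sum C(11,i)·!(11-i) for i = 0..5:
  i=0: C(11,0)·!11 = 1·14684570 = 14684570
  i=1: C(11,1)·!10 = 11·1334961 = 14684571
  i=2: C(11,2)·!9 = 55·133496 = 7342280
  i=3: C(11,3)·!8 = 165·14833 = 2447445
  i=4: C(11,4)·!7 = 330·1854 = 611820
  i=5: C(11,5)·!6 = 462·265 = 122430
Total = 39893116.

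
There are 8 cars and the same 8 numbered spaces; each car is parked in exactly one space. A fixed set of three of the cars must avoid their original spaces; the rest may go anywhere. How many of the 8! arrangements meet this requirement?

Let A_j be the event that the j-th constrained one is fixed. By inclusion-exclusion over the 3 events:
Σ_{j=0}^{3} (-1)^j C(3,j)(8-j)!
= C(3,0)·8! - C(3,1)·7! + C(3,2)·6! - C(3,3)·5!
= 40320 - 15120 + 2160 - 120
= 27240

27240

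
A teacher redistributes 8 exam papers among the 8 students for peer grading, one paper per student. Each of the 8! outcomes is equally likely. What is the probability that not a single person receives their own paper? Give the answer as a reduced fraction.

Favorable outcomes: !8 = 14833.
Total outcomes: 8! = 40320.
Probability = 14833/40320 = 2119/5760.

2119/5760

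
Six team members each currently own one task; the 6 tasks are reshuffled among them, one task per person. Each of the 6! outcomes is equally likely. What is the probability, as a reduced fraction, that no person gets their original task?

Favorable outcomes: !6 = 265.
Total outcomes: 6! = 720.
Probability = 265/720 = 53/144.

53/144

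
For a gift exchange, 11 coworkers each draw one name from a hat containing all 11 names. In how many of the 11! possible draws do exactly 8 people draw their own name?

330

Pick the 8 fixed positions: C(11,8) = 165 ways.
The remaining 3 must be deranged: !3 = 2.
Total: 165 × 2 = 330.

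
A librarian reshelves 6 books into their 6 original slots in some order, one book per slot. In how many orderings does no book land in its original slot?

By inclusion-exclusion, !6 = Σ (-1)^k · 6!/k! for k=0..6
= 6! - 6!/1! + 6!/2! - 6!/3! + 6!/4! - 6!/5! + 6!/6!
= 720 - 720 + 360 - 120 + 30 - 6 + 1
= 265

265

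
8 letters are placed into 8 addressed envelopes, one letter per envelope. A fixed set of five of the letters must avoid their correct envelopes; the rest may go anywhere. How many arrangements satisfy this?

21234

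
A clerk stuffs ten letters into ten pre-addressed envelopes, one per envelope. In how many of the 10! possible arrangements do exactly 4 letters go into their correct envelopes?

55650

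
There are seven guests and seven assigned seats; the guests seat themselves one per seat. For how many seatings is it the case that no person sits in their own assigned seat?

Recurrence: !7 = 6·(!6 + !5).
!7 = 6·(265 + 44) = 6·309 = 1854

1854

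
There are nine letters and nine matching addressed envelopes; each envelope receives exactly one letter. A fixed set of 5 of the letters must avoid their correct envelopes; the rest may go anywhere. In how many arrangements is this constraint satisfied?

205056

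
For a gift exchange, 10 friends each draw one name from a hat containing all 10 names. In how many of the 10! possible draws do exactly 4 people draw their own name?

55650

Pick the 4 fixed positions: C(10,4) = 210 ways.
The remaining 6 must be deranged: !6 = 265.
Total: 210 × 265 = 55650.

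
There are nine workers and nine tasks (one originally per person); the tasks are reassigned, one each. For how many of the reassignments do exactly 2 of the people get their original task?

Choose which 2 of the 9 are fixed: C(9,2) = 36.
The other 7 form a derangement: !7 = 1854.
Total: 36 × 1854 = 66744.

66744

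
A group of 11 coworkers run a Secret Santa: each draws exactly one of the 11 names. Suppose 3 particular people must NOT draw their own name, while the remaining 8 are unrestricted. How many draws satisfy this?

Let A_j be the event that the j-th constrained one is fixed. By inclusion-exclusion over the 3 events:
Σ_{j=0}^{3} (-1)^j C(3,j)(11-j)!
= C(3,0)·11! - C(3,1)·10! + C(3,2)·9! - C(3,3)·8!
= 39916800 - 10886400 + 1088640 - 40320
= 30078720

30078720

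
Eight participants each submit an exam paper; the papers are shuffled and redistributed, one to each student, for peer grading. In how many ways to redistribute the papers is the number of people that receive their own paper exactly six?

Choose which 6 of the 8 are fixed: C(8,6) = 28.
The other 2 form a derangement: !2 = 1.
Total: 28 × 1 = 28.

28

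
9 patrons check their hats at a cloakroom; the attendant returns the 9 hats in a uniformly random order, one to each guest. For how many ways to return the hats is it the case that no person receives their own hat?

133496

Recurrence: !9 = 8·(!8 + !7).
!9 = 8·(14833 + 1854) = 8·16687 = 133496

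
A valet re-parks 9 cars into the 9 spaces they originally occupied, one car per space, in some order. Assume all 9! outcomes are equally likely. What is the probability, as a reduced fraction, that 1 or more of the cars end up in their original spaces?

Favorable outcomes: Σ_{i≥1} C(9,i)·!(9-i) = 9·14833 + 36·1854 + 84·265 + 126·44 + 126·9 + 84·2 + 36·1 + 9·0 + 1·1 = 229384.
Total outcomes: 9! = 362880.
Probability = 229384/362880 = 28673/45360.

28673/45360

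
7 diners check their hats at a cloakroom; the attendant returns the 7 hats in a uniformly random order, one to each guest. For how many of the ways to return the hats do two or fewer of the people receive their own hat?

4633

# with exactly i fixed is C(7,i)·!(7-i); sum over i=0..2:
  i=0: C(7,0)·!7 = 1·1854 = 1854
  i=1: C(7,1)·!6 = 7·265 = 1855
  i=2: C(7,2)·!5 = 21·44 = 924
Total = 4633.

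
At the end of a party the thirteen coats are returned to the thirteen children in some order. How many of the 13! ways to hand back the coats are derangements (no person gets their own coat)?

2290792932

The number of derangements of 13 is !13 = Σ_{k=0}^{13} (-1)^k·13!/k!
= 13! - 13!/1! + 13!/2! - 13!/3! + 13!/4! - 13!/5! + 13!/6! - 13!/7! + 13!/8! - 13!/9! + 13!/10! - 13!/11! + 13!/12! - 13!/13!
= 6227020800 - 6227020800 + 3113510400 - 1037836800 + 259459200 - 51891840 + 8648640 - 1235520 + 154440 - 17160 + 1716 - 156 + 13 - 1
= 2290792932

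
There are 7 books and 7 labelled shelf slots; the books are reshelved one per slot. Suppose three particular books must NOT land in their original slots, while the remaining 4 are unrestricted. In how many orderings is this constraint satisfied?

3216

Let A_j be the event that the j-th constrained one is fixed. By inclusion-exclusion over the 3 events:
Σ_{j=0}^{3} (-1)^j C(3,j)(7-j)!
= C(3,0)·7! - C(3,1)·6! + C(3,2)·5! - C(3,3)·4!
= 5040 - 2160 + 360 - 24
= 3216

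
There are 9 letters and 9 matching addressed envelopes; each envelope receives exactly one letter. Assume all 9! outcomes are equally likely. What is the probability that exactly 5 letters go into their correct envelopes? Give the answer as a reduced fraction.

Favorable outcomes: C(9,5)·!4 = 126·9 = 1134.
Total outcomes: 9! = 362880.
Probability = 1134/362880 = 1/320.

1/320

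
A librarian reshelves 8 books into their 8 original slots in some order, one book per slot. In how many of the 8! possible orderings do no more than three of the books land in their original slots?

# with exactly i fixed is C(8,i)·!(8-i); sum over i=0..3:
  i=0: C(8,0)·!8 = 1·14833 = 14833
  i=1: C(8,1)·!7 = 8·1854 = 14832
  i=2: C(8,2)·!6 = 28·265 = 7420
  i=3: C(8,3)·!5 = 56·44 = 2464
Total = 39549.

39549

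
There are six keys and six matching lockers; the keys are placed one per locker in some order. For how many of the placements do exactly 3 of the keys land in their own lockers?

40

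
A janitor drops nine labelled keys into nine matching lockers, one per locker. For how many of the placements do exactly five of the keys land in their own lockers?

1134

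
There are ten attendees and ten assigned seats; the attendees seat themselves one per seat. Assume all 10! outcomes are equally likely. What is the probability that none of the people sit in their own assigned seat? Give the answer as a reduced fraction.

16481/44800

Favorable outcomes: !10 = 1334961.
Total outcomes: 10! = 3628800.
Probability = 1334961/3628800 = 16481/44800.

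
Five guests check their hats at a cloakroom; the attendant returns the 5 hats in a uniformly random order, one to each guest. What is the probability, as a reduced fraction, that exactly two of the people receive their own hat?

Favorable outcomes: C(5,2)·!3 = 10·2 = 20.
Total outcomes: 5! = 120.
Probability = 20/120 = 1/6.

1/6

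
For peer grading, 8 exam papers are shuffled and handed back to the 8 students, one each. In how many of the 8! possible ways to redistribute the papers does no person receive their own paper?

By inclusion-exclusion, !8 = Σ (-1)^k · 8!/k! for k=0..8
= 8! - 8!/1! + 8!/2! - 8!/3! + 8!/4! - 8!/5! + 8!/6! - 8!/7! + 8!/8!
= 40320 - 40320 + 20160 - 6720 + 1680 - 336 + 56 - 8 + 1
= 14833

14833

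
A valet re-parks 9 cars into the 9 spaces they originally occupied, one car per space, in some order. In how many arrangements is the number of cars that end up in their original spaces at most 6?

Sum C(9,i)·!(9-i) for i = 0..6:
  i=0: C(9,0)·!9 = 1·133496 = 133496
  i=1: C(9,1)·!8 = 9·14833 = 133497
  i=2: C(9,2)·!7 = 36·1854 = 66744
  i=3: C(9,3)·!6 = 84·265 = 22260
  i=4: C(9,4)·!5 = 126·44 = 5544
  i=5: C(9,5)·!4 = 126·9 = 1134
  i=6: C(9,6)·!3 = 84·2 = 168
Total = 362843.

362843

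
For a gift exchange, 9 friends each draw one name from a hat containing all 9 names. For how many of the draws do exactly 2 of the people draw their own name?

66744

Pick the 2 fixed positions: C(9,2) = 36 ways.
The remaining 7 must be deranged: !7 = 1854.
Total: 36 × 1854 = 66744.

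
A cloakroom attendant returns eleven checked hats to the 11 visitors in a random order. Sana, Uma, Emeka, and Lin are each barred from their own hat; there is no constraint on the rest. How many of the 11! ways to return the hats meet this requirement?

27422640

Inclusion-exclusion on the 4 forbidden self-matches:
Σ_{j=0}^{4} (-1)^j C(4,j)(11-j)!
= C(4,0)·11! - C(4,1)·10! + C(4,2)·9! - C(4,3)·8! + C(4,4)·7!
= 39916800 - 14515200 + 2177280 - 161280 + 5040
= 27422640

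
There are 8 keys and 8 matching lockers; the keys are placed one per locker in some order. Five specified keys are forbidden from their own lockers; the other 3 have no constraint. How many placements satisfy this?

Let A_j be the event that the j-th constrained one is fixed. By inclusion-exclusion over the 5 events:
Σ_{j=0}^{5} (-1)^j C(5,j)(8-j)!
= C(5,0)·8! - C(5,1)·7! + C(5,2)·6! - C(5,3)·5! + C(5,4)·4! - C(5,5)·3!
= 40320 - 25200 + 7200 - 1200 + 120 - 6
= 21234

21234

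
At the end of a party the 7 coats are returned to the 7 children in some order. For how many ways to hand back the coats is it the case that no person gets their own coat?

!7 = 7! · Σ_{k=0}^{7} (-1)^k/k!
= 7! - 7!/1! + 7!/2! - 7!/3! + 7!/4! - 7!/5! + 7!/6! - 7!/7!
= 5040 - 5040 + 2520 - 840 + 210 - 42 + 7 - 1
= 1854

1854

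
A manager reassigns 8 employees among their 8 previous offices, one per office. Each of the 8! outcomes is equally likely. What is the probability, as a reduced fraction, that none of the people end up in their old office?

2119/5760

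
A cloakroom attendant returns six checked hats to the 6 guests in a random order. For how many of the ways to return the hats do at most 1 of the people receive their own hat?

# with exactly i fixed is C(6,i)·!(6-i); sum over i=0..1:
  i=0: C(6,0)·!6 = 1·265 = 265
  i=1: C(6,1)·!5 = 6·44 = 264
Total = 529.

529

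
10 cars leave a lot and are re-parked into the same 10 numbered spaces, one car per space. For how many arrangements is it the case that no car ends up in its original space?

The number of derangements of 10 is !10 = Σ_{k=0}^{10} (-1)^k·10!/k!
= 10! - 10!/1! + 10!/2! - 10!/3! + 10!/4! - 10!/5! + 10!/6! - 10!/7! + 10!/8! - 10!/9! + 10!/10!
= 3628800 - 3628800 + 1814400 - 604800 + 151200 - 30240 + 5040 - 720 + 90 - 10 + 1
= 1334961

1334961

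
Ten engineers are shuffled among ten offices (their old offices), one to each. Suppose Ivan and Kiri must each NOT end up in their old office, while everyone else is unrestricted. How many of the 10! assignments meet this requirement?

2943360

Let A_j be the event that the j-th constrained one is fixed. By inclusion-exclusion over the 2 events:
Σ_{j=0}^{2} (-1)^j C(2,j)(10-j)!
= C(2,0)·10! - C(2,1)·9! + C(2,2)·8!
= 3628800 - 725760 + 40320
= 2943360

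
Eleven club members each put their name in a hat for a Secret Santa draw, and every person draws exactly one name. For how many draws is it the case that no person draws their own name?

Recurrence: !11 = 11·!10 + (-1)^11.
!11 = 11·1334961 - 1 = 14684570

14684570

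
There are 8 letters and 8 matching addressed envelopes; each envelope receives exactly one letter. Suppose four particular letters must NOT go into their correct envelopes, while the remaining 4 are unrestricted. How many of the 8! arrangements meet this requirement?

Inclusion-exclusion on the 4 forbidden self-matches:
Σ_{j=0}^{4} (-1)^j C(4,j)(8-j)!
= C(4,0)·8! - C(4,1)·7! + C(4,2)·6! - C(4,3)·5! + C(4,4)·4!
= 40320 - 20160 + 4320 - 480 + 24
= 24024

24024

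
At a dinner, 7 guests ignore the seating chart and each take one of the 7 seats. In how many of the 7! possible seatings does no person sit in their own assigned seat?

The number of derangements of 7 is !7 = Σ_{k=0}^{7} (-1)^k·7!/k!
= 7! - 7!/1! + 7!/2! - 7!/3! + 7!/4! - 7!/5! + 7!/6! - 7!/7!
= 5040 - 5040 + 2520 - 840 + 210 - 42 + 7 - 1
= 1854

1854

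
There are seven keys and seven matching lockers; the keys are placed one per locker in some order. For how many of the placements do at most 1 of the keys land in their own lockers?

Sum C(7,i)·!(7-i) for i = 0..1:
  i=0: C(7,0)·!7 = 1·1854 = 1854
  i=1: C(7,1)·!6 = 7·265 = 1855
Total = 3709.

3709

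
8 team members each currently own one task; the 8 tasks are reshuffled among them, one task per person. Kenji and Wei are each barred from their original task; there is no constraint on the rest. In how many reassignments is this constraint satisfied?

Inclusion-exclusion on the 2 forbidden self-matches:
Σ_{j=0}^{2} (-1)^j C(2,j)(8-j)!
= C(2,0)·8! - C(2,1)·7! + C(2,2)·6!
= 40320 - 10080 + 720
= 30960

30960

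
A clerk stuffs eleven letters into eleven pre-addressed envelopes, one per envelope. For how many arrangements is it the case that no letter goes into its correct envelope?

14684570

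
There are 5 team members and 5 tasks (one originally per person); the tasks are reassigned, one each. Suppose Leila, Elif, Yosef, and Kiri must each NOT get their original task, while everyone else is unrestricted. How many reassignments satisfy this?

Inclusion-exclusion on the 4 forbidden self-matches:
Σ_{j=0}^{4} (-1)^j C(4,j)(5-j)!
= C(4,0)·5! - C(4,1)·4! + C(4,2)·3! - C(4,3)·2! + C(4,4)·1!
= 120 - 96 + 36 - 8 + 1
= 53

53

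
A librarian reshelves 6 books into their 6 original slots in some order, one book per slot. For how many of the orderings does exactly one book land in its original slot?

Choose which one of the 6 is fixed: C(6,1) = 6.
The remaining 5 must be deranged: !5 = 44.
Total: 6 × 44 = 264.

264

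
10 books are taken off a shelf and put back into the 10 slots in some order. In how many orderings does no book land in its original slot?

The number of derangements of 10 is !10 = Σ_{k=0}^{10} (-1)^k·10!/k!
= 10! - 10!/1! + 10!/2! - 10!/3! + 10!/4! - 10!/5! + 10!/6! - 10!/7! + 10!/8! - 10!/9! + 10!/10!
= 3628800 - 3628800 + 1814400 - 604800 + 151200 - 30240 + 5040 - 720 + 90 - 10 + 1
= 1334961

1334961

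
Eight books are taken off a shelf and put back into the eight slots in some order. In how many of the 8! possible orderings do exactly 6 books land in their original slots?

Choose which 6 of the 8 are fixed: C(8,6) = 28.
The remaining 2 must be deranged: !2 = 1.
Total: 28 × 1 = 28.

28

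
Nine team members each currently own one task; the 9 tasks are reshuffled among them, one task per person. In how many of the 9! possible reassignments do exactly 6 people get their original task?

Choose which 6 of the 9 are fixed: C(9,6) = 84.
The other 3 form a derangement: !3 = 2.
Total: 84 × 2 = 168.

168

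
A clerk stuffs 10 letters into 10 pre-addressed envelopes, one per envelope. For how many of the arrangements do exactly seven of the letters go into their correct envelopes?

Choose which 7 of the 10 are fixed: C(10,7) = 120.
The other 3 form a derangement: !3 = 2.
Total: 120 × 2 = 240.

240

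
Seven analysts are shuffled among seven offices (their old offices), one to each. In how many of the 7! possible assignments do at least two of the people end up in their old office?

1331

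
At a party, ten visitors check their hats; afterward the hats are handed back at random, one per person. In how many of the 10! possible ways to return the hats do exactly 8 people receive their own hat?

Choose which 8 of the 10 are fixed: C(10,8) = 45.
The remaining 2 must be deranged: !2 = 1.
Total: 45 × 1 = 45.

45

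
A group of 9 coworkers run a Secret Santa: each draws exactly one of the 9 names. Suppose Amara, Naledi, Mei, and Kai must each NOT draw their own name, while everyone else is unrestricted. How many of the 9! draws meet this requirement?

229080

Inclusion-exclusion on the 4 forbidden self-matches:
Σ_{j=0}^{4} (-1)^j C(4,j)(9-j)!
= C(4,0)·9! - C(4,1)·8! + C(4,2)·7! - C(4,3)·6! + C(4,4)·5!
= 362880 - 161280 + 30240 - 2880 + 120
= 229080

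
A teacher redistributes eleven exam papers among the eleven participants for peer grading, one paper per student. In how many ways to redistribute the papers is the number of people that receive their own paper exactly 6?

20328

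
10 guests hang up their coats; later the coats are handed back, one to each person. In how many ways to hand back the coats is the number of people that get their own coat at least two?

958879

# with exactly i fixed is C(10,i)·!(10-i); sum over i=2..10:
  i=2: C(10,2)·!8 = 45·14833 = 667485
  i=3: C(10,3)·!7 = 120·1854 = 222480
  i=4: C(10,4)·!6 = 210·265 = 55650
  i=5: C(10,5)·!5 = 252·44 = 11088
  i=6: C(10,6)·!4 = 210·9 = 1890
  i=7: C(10,7)·!3 = 120·2 = 240
  i=8: C(10,8)·!2 = 45·1 = 45
  i=9: C(10,9)·!1 = 10·0 = 0
  i=10: C(10,10)·!0 = 1·1 = 1
Total = 958879.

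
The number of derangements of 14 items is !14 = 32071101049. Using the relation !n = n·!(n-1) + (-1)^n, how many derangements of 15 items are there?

481066515734

!15 = 15·32071101049 - 1 = 481066515734.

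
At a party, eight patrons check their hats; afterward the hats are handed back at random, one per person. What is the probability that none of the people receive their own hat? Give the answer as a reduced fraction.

Favorable outcomes: !8 = 14833.
Total outcomes: 8! = 40320.
Probability = 14833/40320 = 2119/5760.

2119/5760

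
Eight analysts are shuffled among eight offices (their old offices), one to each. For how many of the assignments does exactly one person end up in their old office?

14832

Pick the single fixed position: C(8,1) = 8 ways.
The other 7 form a derangement: !7 = 1854.
Total: 8 × 1854 = 14832.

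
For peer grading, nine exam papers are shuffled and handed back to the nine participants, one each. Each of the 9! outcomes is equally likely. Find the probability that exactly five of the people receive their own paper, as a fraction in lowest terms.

1/320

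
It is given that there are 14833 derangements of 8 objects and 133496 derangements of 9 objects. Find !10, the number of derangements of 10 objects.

!10 = (10-1)·(!9 + !8) = 9·(133496 + 14833) = 9·148329 = 1334961.

1334961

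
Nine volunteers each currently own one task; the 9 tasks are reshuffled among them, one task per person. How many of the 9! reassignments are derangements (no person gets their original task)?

!9 is the nearest integer to 9!/e.
9! = 362880, and 362880/e ≈ 133496.09, so !9 = 133496.

133496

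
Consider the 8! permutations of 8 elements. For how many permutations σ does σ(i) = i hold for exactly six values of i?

28

Pick the 6 fixed positions: C(8,6) = 28 ways.
The other 2 form a derangement: !2 = 1.
Total: 28 × 1 = 28.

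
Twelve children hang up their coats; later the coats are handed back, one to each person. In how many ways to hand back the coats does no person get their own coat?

176214841

!12 = 12! · Σ_{k=0}^{12} (-1)^k/k!
= 12! - 12!/1! + 12!/2! - 12!/3! + 12!/4! - 12!/5! + 12!/6! - 12!/7! + 12!/8! - 12!/9! + 12!/10! - 12!/11! + 12!/12!
= 479001600 - 479001600 + 239500800 - 79833600 + 19958400 - 3991680 + 665280 - 95040 + 11880 - 1320 + 132 - 12 + 1
= 176214841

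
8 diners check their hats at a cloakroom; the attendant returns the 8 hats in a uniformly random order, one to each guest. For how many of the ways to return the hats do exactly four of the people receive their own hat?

Pick the 4 fixed positions: C(8,4) = 70 ways.
The remaining 4 must be deranged: !4 = 9.
Total: 70 × 9 = 630.

630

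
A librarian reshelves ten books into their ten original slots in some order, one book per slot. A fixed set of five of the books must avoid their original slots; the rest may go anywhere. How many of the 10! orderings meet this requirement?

Let A_j be the event that the j-th constrained one is fixed. By inclusion-exclusion over the 5 events:
Σ_{j=0}^{5} (-1)^j C(5,j)(10-j)!
= C(5,0)·10! - C(5,1)·9! + C(5,2)·8! - C(5,3)·7! + C(5,4)·6! - C(5,5)·5!
= 3628800 - 1814400 + 403200 - 50400 + 3600 - 120
= 2170680

2170680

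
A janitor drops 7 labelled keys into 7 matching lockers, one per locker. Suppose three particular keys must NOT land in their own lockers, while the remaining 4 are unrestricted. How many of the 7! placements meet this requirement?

3216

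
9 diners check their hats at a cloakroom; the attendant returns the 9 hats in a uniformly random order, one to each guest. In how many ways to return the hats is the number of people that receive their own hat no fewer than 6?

205

# with exactly i fixed is C(9,i)·!(9-i); sum over i=6..9:
  i=6: C(9,6)·!3 = 84·2 = 168
  i=7: C(9,7)·!2 = 36·1 = 36
  i=8: C(9,8)·!1 = 9·0 = 0
  i=9: C(9,9)·!0 = 1·1 = 1
Total = 205.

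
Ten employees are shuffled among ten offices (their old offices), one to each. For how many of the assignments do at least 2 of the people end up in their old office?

Sum C(10,i)·!(10-i) for i = 2..10:
  i=2: C(10,2)·!8 = 45·14833 = 667485
  i=3: C(10,3)·!7 = 120·1854 = 222480
  i=4: C(10,4)·!6 = 210·265 = 55650
  i=5: C(10,5)·!5 = 252·44 = 11088
  i=6: C(10,6)·!4 = 210·9 = 1890
  i=7: C(10,7)·!3 = 120·2 = 240
  i=8: C(10,8)·!2 = 45·1 = 45
  i=9: C(10,9)·!1 = 10·0 = 0
  i=10: C(10,10)·!0 = 1·1 = 1
Total = 958879.

958879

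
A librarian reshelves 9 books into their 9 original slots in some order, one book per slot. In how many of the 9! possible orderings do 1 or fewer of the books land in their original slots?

266993

Sum C(9,i)·!(9-i) for i = 0..1:
  i=0: C(9,0)·!9 = 1·133496 = 133496
  i=1: C(9,1)·!8 = 9·14833 = 133497
Total = 266993.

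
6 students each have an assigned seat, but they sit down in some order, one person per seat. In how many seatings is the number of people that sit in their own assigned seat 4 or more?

Sum C(6,i)·!(6-i) for i = 4..6:
  i=4: C(6,4)·!2 = 15·1 = 15
  i=5: C(6,5)·!1 = 6·0 = 0
  i=6: C(6,6)·!0 = 1·1 = 1
Total = 16.

16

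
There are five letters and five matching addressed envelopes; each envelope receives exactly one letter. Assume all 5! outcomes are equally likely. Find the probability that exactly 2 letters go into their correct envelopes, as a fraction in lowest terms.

Favorable outcomes: C(5,2)·!3 = 10·2 = 20.
Total outcomes: 5! = 120.
Probability = 20/120 = 1/6.

1/6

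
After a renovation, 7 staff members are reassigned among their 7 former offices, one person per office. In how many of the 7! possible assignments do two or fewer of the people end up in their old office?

4633

# with exactly i fixed is C(7,i)·!(7-i); sum over i=0..2:
  i=0: C(7,0)·!7 = 1·1854 = 1854
  i=1: C(7,1)·!6 = 7·265 = 1855
  i=2: C(7,2)·!5 = 21·44 = 924
Total = 4633.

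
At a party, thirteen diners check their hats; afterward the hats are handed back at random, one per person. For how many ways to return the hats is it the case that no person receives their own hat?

Use !n = (n-1)(!(n-1) + !(n-2)).
!13 = 12·(176214841 + 14684570) = 12·190899411 = 2290792932

2290792932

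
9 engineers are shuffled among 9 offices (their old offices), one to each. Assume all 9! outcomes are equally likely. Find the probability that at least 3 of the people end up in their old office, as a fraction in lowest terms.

29143/362880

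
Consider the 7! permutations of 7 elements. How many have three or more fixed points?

Sum C(7,i)·!(7-i) for i = 3..7:
  i=3: C(7,3)·!4 = 35·9 = 315
  i=4: C(7,4)·!3 = 35·2 = 70
  i=5: C(7,5)·!2 = 21·1 = 21
  i=6: C(7,6)·!1 = 7·0 = 0
  i=7: C(7,7)·!0 = 1·1 = 1
Total = 407.

407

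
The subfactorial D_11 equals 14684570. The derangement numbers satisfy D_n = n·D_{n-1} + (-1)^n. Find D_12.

176214841

D_12 = 12·14684570 + 1 = 176214841.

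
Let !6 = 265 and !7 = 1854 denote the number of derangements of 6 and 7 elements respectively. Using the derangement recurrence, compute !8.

14833

!8 = (8-1)·(!7 + !6) = 7·(1854 + 265) = 7·2119 = 14833.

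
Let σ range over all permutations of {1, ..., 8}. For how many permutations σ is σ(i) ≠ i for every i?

14833

!8 is the nearest integer to 8!/e.
8! = 40320, and 40320/e ≈ 14832.90, so !8 = 14833.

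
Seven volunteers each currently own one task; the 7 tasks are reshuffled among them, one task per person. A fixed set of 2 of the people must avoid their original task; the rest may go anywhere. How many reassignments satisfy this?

3720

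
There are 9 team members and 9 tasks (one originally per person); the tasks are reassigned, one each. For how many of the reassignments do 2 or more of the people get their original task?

95887

Sum C(9,i)·!(9-i) for i = 2..9:
  i=2: C(9,2)·!7 = 36·1854 = 66744
  i=3: C(9,3)·!6 = 84·265 = 22260
  i=4: C(9,4)·!5 = 126·44 = 5544
  i=5: C(9,5)·!4 = 126·9 = 1134
  i=6: C(9,6)·!3 = 84·2 = 168
  i=7: C(9,7)·!2 = 36·1 = 36
  i=8: C(9,8)·!1 = 9·0 = 0
  i=9: C(9,9)·!0 = 1·1 = 1
Total = 95887.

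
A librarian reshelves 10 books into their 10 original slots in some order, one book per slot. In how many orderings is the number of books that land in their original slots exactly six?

1890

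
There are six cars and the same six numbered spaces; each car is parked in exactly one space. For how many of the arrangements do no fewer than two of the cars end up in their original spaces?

191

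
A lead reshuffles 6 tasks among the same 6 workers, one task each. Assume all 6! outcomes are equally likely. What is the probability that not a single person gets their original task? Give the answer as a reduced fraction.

Favorable outcomes: !6 = 265.
Total outcomes: 6! = 720.
Probability = 265/720 = 53/144.

53/144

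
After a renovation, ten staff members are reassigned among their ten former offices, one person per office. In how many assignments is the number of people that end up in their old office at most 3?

3559886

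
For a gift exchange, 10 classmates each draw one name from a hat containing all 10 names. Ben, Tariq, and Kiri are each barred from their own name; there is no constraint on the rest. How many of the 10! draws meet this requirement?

2656080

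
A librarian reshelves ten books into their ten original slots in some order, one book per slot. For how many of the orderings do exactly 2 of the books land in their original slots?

Pick the 2 fixed positions: C(10,2) = 45 ways.
The other 8 form a derangement: !8 = 14833.
Total: 45 × 14833 = 667485.

667485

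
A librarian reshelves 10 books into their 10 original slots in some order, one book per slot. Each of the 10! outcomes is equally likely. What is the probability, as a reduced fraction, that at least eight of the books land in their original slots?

23/1814400

Favorable outcomes: Σ_{i≥8} C(10,i)·!(10-i) = 45·1 + 10·0 + 1·1 = 46.
Total outcomes: 10! = 3628800.
Probability = 46/3628800 = 23/1814400.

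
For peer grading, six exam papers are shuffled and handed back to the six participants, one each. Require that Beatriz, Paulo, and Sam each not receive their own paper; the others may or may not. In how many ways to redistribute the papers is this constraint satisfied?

Inclusion-exclusion on the 3 forbidden self-matches:
Σ_{j=0}^{3} (-1)^j C(3,j)(6-j)!
= C(3,0)·6! - C(3,1)·5! + C(3,2)·4! - C(3,3)·3!
= 720 - 360 + 72 - 6
= 426

426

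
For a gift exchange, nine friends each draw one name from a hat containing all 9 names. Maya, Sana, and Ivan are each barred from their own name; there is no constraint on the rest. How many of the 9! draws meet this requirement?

Inclusion-exclusion on the 3 forbidden self-matches:
Σ_{j=0}^{3} (-1)^j C(3,j)(9-j)!
= C(3,0)·9! - C(3,1)·8! + C(3,2)·7! - C(3,3)·6!
= 362880 - 120960 + 15120 - 720
= 256320

256320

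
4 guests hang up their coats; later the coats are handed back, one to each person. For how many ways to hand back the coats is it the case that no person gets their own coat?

9

!4 is the nearest integer to 4!/e.
4! = 24, and 24/e ≈ 8.83, so !4 = 9.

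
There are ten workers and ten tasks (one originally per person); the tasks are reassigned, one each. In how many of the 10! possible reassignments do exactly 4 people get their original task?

55650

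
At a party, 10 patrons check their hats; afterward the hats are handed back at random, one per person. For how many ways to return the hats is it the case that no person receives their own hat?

Recurrence: !10 = 9·(!9 + !8).
!10 = 9·(133496 + 14833) = 9·148329 = 1334961

1334961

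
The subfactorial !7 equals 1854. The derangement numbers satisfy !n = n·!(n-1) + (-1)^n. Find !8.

14833

!8 = 8·1854 + 1 = 14833.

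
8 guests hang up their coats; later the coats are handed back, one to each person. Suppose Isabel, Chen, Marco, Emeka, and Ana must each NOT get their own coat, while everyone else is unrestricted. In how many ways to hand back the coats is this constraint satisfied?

21234

Inclusion-exclusion on the 5 forbidden self-matches:
Σ_{j=0}^{5} (-1)^j C(5,j)(8-j)!
= C(5,0)·8! - C(5,1)·7! + C(5,2)·6! - C(5,3)·5! + C(5,4)·4! - C(5,5)·3!
= 40320 - 25200 + 7200 - 1200 + 120 - 6
= 21234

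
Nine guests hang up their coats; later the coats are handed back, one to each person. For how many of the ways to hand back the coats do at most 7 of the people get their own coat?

362879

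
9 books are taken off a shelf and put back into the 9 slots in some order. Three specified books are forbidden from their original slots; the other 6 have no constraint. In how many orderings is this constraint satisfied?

256320

Let A_j be the event that the j-th constrained one is fixed. By inclusion-exclusion over the 3 events:
Σ_{j=0}^{3} (-1)^j C(3,j)(9-j)!
= C(3,0)·9! - C(3,1)·8! + C(3,2)·7! - C(3,3)·6!
= 362880 - 120960 + 15120 - 720
= 256320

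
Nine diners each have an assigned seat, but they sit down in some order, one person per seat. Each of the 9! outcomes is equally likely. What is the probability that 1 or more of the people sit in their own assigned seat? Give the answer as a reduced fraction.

Favorable outcomes: Σ_{i≥1} C(9,i)·!(9-i) = 9·14833 + 36·1854 + 84·265 + 126·44 + 126·9 + 84·2 + 36·1 + 9·0 + 1·1 = 229384.
Total outcomes: 9! = 362880.
Probability = 229384/362880 = 28673/45360.

28673/45360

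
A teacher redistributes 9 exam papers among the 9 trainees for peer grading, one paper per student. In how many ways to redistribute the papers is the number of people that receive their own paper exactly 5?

Choose which 5 of the 9 are fixed: C(9,5) = 126.
The other 4 form a derangement: !4 = 9.
Total: 126 × 9 = 1134.

1134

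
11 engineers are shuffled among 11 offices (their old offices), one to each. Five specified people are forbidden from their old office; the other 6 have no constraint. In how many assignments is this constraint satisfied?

25022880

Let A_j be the event that the j-th constrained one is fixed. By inclusion-exclusion over the 5 events:
Σ_{j=0}^{5} (-1)^j C(5,j)(11-j)!
= C(5,0)·11! - C(5,1)·10! + C(5,2)·9! - C(5,3)·8! + C(5,4)·7! - C(5,5)·6!
= 39916800 - 18144000 + 3628800 - 403200 + 25200 - 720
= 25022880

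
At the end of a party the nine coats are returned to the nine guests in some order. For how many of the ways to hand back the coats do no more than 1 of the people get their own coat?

266993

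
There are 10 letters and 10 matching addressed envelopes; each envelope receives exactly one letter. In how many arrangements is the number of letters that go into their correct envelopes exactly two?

667485

Pick the 2 fixed positions: C(10,2) = 45 ways.
The other 8 form a derangement: !8 = 14833.
Total: 45 × 14833 = 667485.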